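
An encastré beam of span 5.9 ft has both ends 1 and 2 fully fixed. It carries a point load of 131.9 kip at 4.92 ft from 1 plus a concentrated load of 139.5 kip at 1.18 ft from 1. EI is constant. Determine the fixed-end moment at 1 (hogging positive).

Release both end moments; the primary structure is a simply-supported span 12 with redundants M_1 and M_2.
On the primary (simply-supported) span, the end slopes from the loading are:
  at 1: point load 131.9 at a = 4.92: Pab(L + b)/(6LEI) = 123.6/EI
  at 2: point load 131.9 at a = 4.92: Pab(L + a)/(6LEI) = 194.4/EI
  at 1: point load 139.5 at a = 1.18: Pab(L + b)/(6LEI) = 233.1/EI
  at 2: point load 139.5 at a = 1.18: Pab(L + a)/(6LEI) = 155.4/EI
  θ_10 = 356.7/EI,  θ_20 = 349.8/EI
Flexibility coefficients: a unit moment at one end gives L/(3EI) there and L/(6EI) at the far end, so f₁₁ = f₂₂ = 1.967/EI and f₁₂ = f₂₁ = 0.9833/EI.
Compatibility — zero rotation at each built-in end:
  1.967 M_1 + 0.9833 M_2 = 356.7
  0.9833 M_1 + 1.967 M_2 = 349.8
Solving the pair gives M_1 = 123.3 kip·ft and M_2 = 116.2 kip·ft (hogging).

M_1 = 123.3 kip·ft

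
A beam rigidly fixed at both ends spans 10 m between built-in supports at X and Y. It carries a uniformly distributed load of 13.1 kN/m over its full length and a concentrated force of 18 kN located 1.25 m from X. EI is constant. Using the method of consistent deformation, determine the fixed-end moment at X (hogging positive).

M_X = 126.4 kN·m

Take the two fixed-end moments M_X, M_Y as redundants; the released structure is the simple span XY.
End rotations of the released simple span under the applied load (×1/EI):
  at X: UDL 13.1: wL³/(24EI) = 545.8/EI
  at Y: UDL 13.1: wL³/(24EI) = 545.8/EI
  at X: point load 18 at a = 1.25: Pab(L + b)/(6LEI) = 61.52/EI
  at Y: point load 18 at a = 1.25: Pab(L + a)/(6LEI) = 36.91/EI
  θ_X0 = 607.4/EI,  θ_Y0 = 582.7/EI
Flexibility coefficients: a unit moment at one end gives L/(3EI) there and L/(6EI) at the far end, so f₁₁ = f₂₂ = 3.333/EI and f₁₂ = f₂₁ = 1.667/EI.
Compatibility — zero rotation at each built-in end:
  3.333 M_X + 1.667 M_Y = 607.4
  1.667 M_X + 3.333 M_Y = 582.7
Solving the pair gives M_X = 126.4 kN·m and M_Y = 111.6 kN·m (hogging).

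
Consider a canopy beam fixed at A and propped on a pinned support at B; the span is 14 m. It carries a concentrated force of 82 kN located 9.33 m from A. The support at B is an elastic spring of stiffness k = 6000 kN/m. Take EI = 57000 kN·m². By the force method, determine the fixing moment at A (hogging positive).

Remove the prop at B; the released (primary) structure is a cantilever built in at A.
Downward deflection at the released point B due to the loads:
  point load 82 at a = 9.33: Pa²(3L − a)/(6EI) = 38866/EI
Tip deflection under a unit load at B: L³/(3EI) = 914.7/EI.
With EI = 57000 kN·m²: δ_0 = 0.68187 m and δ_{BB} = 0.016047 m/kN.
Compatibility — the spring shortens by R_B/k under the reaction it provides: δ_0 − R_B·δ_{BB} = R_B/k. With 1/k = 0.000167 m/kN, R_B = δ_0 / (δ_{BB} + 1/k) = 0.68187 / (0.016047 + 0.000167) = 42.06 kN.
Moment equilibrium about A: M_A = Σ(load moments about A) − R_B·L = 765.1 − 42.06×14 = 176.3 kN·m.

M_A = 176.3 kN·m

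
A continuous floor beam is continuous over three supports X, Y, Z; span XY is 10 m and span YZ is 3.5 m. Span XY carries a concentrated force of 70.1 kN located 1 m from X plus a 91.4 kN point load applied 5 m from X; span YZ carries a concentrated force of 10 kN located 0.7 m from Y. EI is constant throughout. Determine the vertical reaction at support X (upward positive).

Insert a hinge at Y; M_Y is the redundant, and each span becomes simply supported.
Rotations at Y on the released spans (each span's end-slope, ×1/EI):
  span XY: point load 70.1 at a = 1: Pab(L + a)/(6LEI) = 115.7/EI
  span XY: point load 91.4 at a = 5: Pab(L + a)/(6LEI) = 571.2/EI
  span YZ: point load 10 at a = 0.7: Pab(L + b)/(6LEI) = 5.88/EI
  relative rotation θ_0 = (686.9 + 5.88)/EI = 692.8/EI
A unit hogging moment at Y produces rotation L₁/(3EI) + L₂/(3EI) = 4.5/EI.
Compatibility: M_Y·(L₁+L₂)/(3EI) = θ_0, giving M_Y = 154 kN·m (hogging).
Span XY, ΣM about X with M_Y applied at Y: R_Y^{XY}·10 = 527.1 + 154, so R_Y^{XY} = 68.11 kN and R_X = 161.5 − 68.11 = 93.39 kN.

R_X = 93.39 kN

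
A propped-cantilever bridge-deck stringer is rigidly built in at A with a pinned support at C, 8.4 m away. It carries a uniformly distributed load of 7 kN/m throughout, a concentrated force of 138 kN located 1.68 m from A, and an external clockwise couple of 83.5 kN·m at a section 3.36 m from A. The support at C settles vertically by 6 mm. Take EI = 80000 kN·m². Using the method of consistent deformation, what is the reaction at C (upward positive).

Take the reaction at C as the redundant and release it; the primary structure is a cantilever fixed at A.
Deflection at C on the released cantilever, summing each load's contribution:
  UDL 7: wL⁴/(8EI) = 4356/EI
  point load 138 at a = 1.68: Pa²(3L − a)/(6EI) = 1527/EI
  clockwise couple 83.5 at a = 3.36: M₀a(2L − a)/(2EI) = 1885/EI
  δ_0 = 7769/EI
Tip deflection under a unit load at C: L³/(3EI) = 197.6/EI.
With EI = 80000 kN·m²: δ_0 = 0.097107 m and δ_{CC} = 0.00247 m/kN.
Compatibility — the beam at C must follow the support down by 0.006 m: δ_0 − R_C·δ_{CC} = 0.006, so R_C = (0.097107 − 0.006)/0.00247 = 36.89 kN.

R_C = 36.89 kN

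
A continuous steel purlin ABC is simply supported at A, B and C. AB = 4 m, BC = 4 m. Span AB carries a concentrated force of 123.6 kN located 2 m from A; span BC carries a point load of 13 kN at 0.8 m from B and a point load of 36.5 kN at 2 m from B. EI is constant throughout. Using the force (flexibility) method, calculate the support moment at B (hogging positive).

Take M_B as the redundant. Released structure: two simple spans AB and BC with a hinge at B.
Rotations at B on the released spans (each span's end-slope, ×1/EI):
  span AB: point load 123.6 at a = 2: Pab(L + a)/(6LEI) = 123.6/EI
  span BC: point load 13 at a = 0.8: Pab(L + b)/(6LEI) = 9.984/EI
  span BC: point load 36.5 at a = 2: Pab(L + b)/(6LEI) = 36.5/EI
  relative rotation θ_0 = (123.6 + 46.48)/EI = 170.1/EI
A unit hogging moment at B produces rotation L₁/(3EI) + L₂/(3EI) = 2.667/EI.
Slope continuity at B: θ_0 = M_B·2.667/EI, so M_B = 170.1/2.667 = 63.78 kN·m (hogging).

M_B = 63.78 kN·m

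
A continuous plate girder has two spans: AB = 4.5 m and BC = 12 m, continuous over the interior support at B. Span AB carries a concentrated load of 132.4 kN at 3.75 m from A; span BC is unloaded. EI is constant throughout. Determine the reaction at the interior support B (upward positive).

R_B = 116.7 kN

Take M_B as the redundant. Released structure: two simple spans AB and BC with a hinge at B.
Rotations at B on the released spans (each span's end-slope, ×1/EI):
  span AB: point load 132.4 at a = 3.75: Pab(L + a)/(6LEI) = 113.8/EI
  relative rotation θ_0 = (113.8 + 0)/EI = 113.8/EI
A unit hogging moment at B produces rotation L₁/(3EI) + L₂/(3EI) = 5.5/EI.
Compatibility: M_B·(L₁+L₂)/(3EI) = θ_0, giving M_B = 20.69 kN·m (hogging).
Span AB, ΣM about A with M_B applied at B: R_B^{AB}·4.5 = 496.5 + 20.69, so R_B^{AB} = 114.9 kN and R_A = 132.4 − 114.9 = 17.47 kN.
Span BC, ΣM about C: R_B^{BC}·12 = 0 + 20.69, so R_B^{BC} = 1.724 kN and R_C = 0 − 1.724 = -1.724 kN.
R_B = 114.9 + 1.724 = 116.7 kN.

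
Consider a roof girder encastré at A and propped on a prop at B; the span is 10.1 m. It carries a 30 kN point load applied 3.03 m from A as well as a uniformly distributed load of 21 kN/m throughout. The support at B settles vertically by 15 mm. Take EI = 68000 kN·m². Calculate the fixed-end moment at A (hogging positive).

Take the reaction at B as the redundant and release it; the primary structure is a cantilever fixed at A.
Primary-structure tip deflection at B by superposition:
  point load 30 at a = 3.03: Pa²(3L − a)/(6EI) = 1252/EI
  UDL 21: wL⁴/(8EI) = 27316/EI
  δ_0 = 28568/EI
Flexibility coefficient — unit upward force at B: δ_{BB} = L³/(3EI) = 343.4/EI.
With EI = 68000 kN·m²: δ_0 = 0.42011 m and δ_{BB} = 0.00505 m/kN.
Compatibility — the beam at B must follow the support down by 0.015 m: δ_0 − R_B·δ_{BB} = 0.015, so R_B = (0.42011 − 0.015)/0.00505 = 80.21 kN.
Moment equilibrium about A: M_A = Σ(load moments about A) − R_B·L = 1162 − 80.21×10.1 = 351.9 kN·m.

M_A = 351.9 kN·m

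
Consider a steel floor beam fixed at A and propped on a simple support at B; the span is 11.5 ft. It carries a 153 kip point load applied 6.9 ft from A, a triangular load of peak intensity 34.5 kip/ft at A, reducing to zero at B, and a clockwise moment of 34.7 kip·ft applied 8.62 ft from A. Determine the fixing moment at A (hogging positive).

M_A = 585.7 kip·ft

Take the reaction at B as the redundant and release it; the primary structure is a cantilever fixed at A.
Primary-structure tip deflection at B by superposition:
  point load 153 at a = 6.9: Pa²(3L − a)/(6EI) = 33508/EI
  triangular load, peak 34.5 at the fixed end: w₀L⁴/(30EI) = 20114/EI
  clockwise couple 34.7 at a = 8.62: M₀a(2L − a)/(2EI) = 2151/EI
  δ_0 = 55772/EI
Tip deflection under a unit load at B: L³/(3EI) = 507/EI.
The prop prevents deflection at B: R_B = δ_0/δ_{BB} = 55772/507 = 110 kip.
Moment equilibrium about A: M_A = Σ(load moments about A) − R_B·L = 1851 − 110×11.5 = 585.7 kip·ft.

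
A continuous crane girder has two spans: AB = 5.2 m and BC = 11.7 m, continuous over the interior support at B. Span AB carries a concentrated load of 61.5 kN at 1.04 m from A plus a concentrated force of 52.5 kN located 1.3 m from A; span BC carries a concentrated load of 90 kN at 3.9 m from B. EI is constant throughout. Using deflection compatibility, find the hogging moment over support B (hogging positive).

M_B = 154.3 kN·m

Insert a hinge at B; M_B is the redundant, and each span becomes simply supported.
Rotations at B on the released spans (each span's end-slope, ×1/EI):
  span AB: point load 61.5 at a = 1.04: Pab(L + a)/(6LEI) = 53.21/EI
  span AB: point load 52.5 at a = 1.3: Pab(L + a)/(6LEI) = 55.45/EI
  span BC: point load 90 at a = 3.9: Pab(L + b)/(6LEI) = 760.5/EI
  relative rotation θ_0 = (108.7 + 760.5)/EI = 869.2/EI
A unit hogging moment at B produces rotation L₁/(3EI) + L₂/(3EI) = 5.633/EI.
Slope continuity at B: θ_0 = M_B·5.633/EI, so M_B = 869.2/5.633 = 154.3 kN·m (hogging).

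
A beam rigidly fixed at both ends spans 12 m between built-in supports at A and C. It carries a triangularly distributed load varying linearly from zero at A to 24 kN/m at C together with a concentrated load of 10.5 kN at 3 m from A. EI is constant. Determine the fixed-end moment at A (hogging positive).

M_A = 132.9 kN·m

Release both end moments; the primary structure is a simply-supported span AC with redundants M_A and M_C.
End rotations of the released simple span under the applied load (×1/EI):
  at A: triangular load, peak 24: 7w₀L³/(360EI) = 806.4/EI
  at C: triangular load, peak 24: w₀L³/(45EI) = 921.6/EI
  at A: point load 10.5 at a = 3: Pab(L + b)/(6LEI) = 82.69/EI
  at C: point load 10.5 at a = 3: Pab(L + a)/(6LEI) = 59.06/EI
  θ_A0 = 889.1/EI,  θ_C0 = 980.7/EI
Flexibility coefficients: a unit moment at one end gives L/(3EI) there and L/(6EI) at the far end, so f₁₁ = f₂₂ = 4/EI and f₁₂ = f₂₁ = 2/EI.
Compatibility — zero rotation at each built-in end:
  4 M_A + 2 M_C = 889.1
  2 M_A + 4 M_C = 980.7
Solving the pair gives M_A = 132.9 kN·m and M_C = 178.7 kN·m (hogging).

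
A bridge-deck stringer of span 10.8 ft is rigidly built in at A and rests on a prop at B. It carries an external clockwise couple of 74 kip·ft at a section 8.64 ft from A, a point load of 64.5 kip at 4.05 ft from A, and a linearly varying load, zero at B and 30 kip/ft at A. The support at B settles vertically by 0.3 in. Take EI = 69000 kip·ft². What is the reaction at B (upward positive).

R_B = 50.06 kip

Take the reaction at B as the redundant and release it; the primary structure is a cantilever fixed at A.
Deflection at B on the released cantilever, summing each load's contribution:
  clockwise couple 74 at a = 8.64: M₀a(2L − a)/(2EI) = 4143/EI
  point load 64.5 at a = 4.05: Pa²(3L − a)/(6EI) = 4999/EI
  triangular load, peak 30 at the fixed end: w₀L⁴/(30EI) = 13605/EI
  δ_0 = 22747/EI
Flexibility coefficient — unit upward force at B: δ_{BB} = L³/(3EI) = 419.9/EI.
With EI = 69000 kip·ft²: δ_0 = 0.32966 ft and δ_{BB} = 0.006086 ft/kip.
Compatibility — the beam at B must follow the support down by 0.025 ft: δ_0 − R_B·δ_{BB} = 0.025, so R_B = (0.32966 − 0.025)/0.006086 = 50.06 kip.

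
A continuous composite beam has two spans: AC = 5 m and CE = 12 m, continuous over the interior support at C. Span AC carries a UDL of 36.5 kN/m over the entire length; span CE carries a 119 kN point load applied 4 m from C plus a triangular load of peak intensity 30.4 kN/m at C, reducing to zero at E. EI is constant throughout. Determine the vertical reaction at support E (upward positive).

Insert a hinge at C; M_C is the redundant, and each span becomes simply supported.
End slopes at the hinge C, treating each span as simply supported:
  span AC: UDL 36.5: wL³/(24EI) = 190.1/EI
  span CE: point load 119 at a = 4: Pab(L + b)/(6LEI) = 1058/EI
  span CE: triangular load, peak 30.4: w₀L³/(45EI) = 1167/EI
  relative rotation θ_0 = (190.1 + 2225)/EI = 2415/EI
A unit hogging moment at C produces rotation L₁/(3EI) + L₂/(3EI) = 5.667/EI.
Slope continuity at C: θ_0 = M_C·5.667/EI, so M_C = 2415/5.667 = 426.2 kN·m (hogging).
Span CE, ΣM about E: R_C^{CE}·12 = 2411 + 426.2, so R_C^{CE} = 236.5 kN and R_E = 301.4 − 236.5 = 64.95 kN.

R_E = 64.95 kN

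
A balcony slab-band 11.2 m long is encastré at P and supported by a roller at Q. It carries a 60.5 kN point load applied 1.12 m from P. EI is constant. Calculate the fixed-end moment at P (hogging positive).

M_P = 57.93 kN·m

Choose R_Q as the redundant. The primary structure is the cantilever fixed at P.
Primary-structure tip deflection at Q by superposition:
  point load 60.5 at a = 1.12: Pa²(3L − a)/(6EI) = 410.8/EI
Flexibility coefficient — unit upward force at Q: δ_{QQ} = L³/(3EI) = 468.3/EI.
Compatibility at Q: δ_0 − R_Q·δ_{QQ} = 0, so R_Q = 410.8/468.3 = 0.8772 kN.
Moment equilibrium about P: M_P = Σ(load moments about P) − R_Q·L = 67.76 − 0.8772×11.2 = 57.93 kN·m.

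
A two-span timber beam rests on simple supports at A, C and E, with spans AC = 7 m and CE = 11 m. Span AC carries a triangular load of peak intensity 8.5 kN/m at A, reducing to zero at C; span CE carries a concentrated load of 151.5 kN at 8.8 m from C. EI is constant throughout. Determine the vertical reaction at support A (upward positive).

Release continuity at C by inserting a hinge; the redundant is the internal moment M_C. The primary structure is two simply-supported spans AC and CE.
Rotations at C on the released spans (each span's end-slope, ×1/EI):
  span AC: triangular load, peak 8.5: 7w₀L³/(360EI) = 56.69/EI
  span CE: point load 151.5 at a = 8.8: Pab(L + b)/(6LEI) = 586.6/EI
  relative rotation θ_0 = (56.69 + 586.6)/EI = 643.3/EI
A unit hogging moment at C produces rotation L₁/(3EI) + L₂/(3EI) = 6/EI.
Slope continuity at C: θ_0 = M_C·6/EI, so M_C = 643.3/6 = 107.2 kN·m (hogging).
Span AC, ΣM about A with M_C applied at C: R_C^{AC}·7 = 69.42 + 107.2, so R_C^{AC} = 25.23 kN and R_A = 29.75 − 25.23 = 4.517 kN.

R_A = 4.517 kN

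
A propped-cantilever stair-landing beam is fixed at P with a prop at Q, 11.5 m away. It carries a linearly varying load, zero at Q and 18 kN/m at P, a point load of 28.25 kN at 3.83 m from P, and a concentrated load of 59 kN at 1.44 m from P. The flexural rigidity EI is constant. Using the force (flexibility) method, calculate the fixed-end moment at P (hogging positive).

Choose R_Q as the redundant. The primary structure is the cantilever fixed at P.
Free-end deflection of the primary structure under the applied loading (downward +):
  triangular load, peak 18 at the fixed end: w₀L⁴/(30EI) = 10494/EI
  point load 28.25 at a = 3.83: Pa²(3L − a)/(6EI) = 2118/EI
  point load 59 at a = 1.44: Pa²(3L − a)/(6EI) = 674.1/EI
  δ_0 = 13286/EI
Tip deflection under a unit load at Q: L³/(3EI) = 507/EI.
The prop prevents deflection at Q: R_Q = δ_0/δ_{QQ} = 13286/507 = 26.21 kN.
Moment equilibrium about P: M_P = Σ(load moments about P) − R_Q·L = 589.9 − 26.21×11.5 = 288.5 kN·m.

M_P = 288.5 kN·m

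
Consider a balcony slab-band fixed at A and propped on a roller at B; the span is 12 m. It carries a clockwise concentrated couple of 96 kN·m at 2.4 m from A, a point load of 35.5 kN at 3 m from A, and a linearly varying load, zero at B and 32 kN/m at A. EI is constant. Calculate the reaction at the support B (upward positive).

Release the roller at B. Primary structure: cantilever fixed at A.
Primary-structure tip deflection at B by superposition:
  clockwise couple 96 at a = 2.4: M₀a(2L − a)/(2EI) = 2488/EI
  point load 35.5 at a = 3: Pa²(3L − a)/(6EI) = 1757/EI
  triangular load, peak 32 at the fixed end: w₀L⁴/(30EI) = 22118/EI
  δ_0 = 26364/EI
Flexibility coefficient — unit upward force at B: δ_{BB} = L³/(3EI) = 576/EI.
Compatibility at B: δ_0 − R_B·δ_{BB} = 0, so R_B = 26364/576 = 45.77 kN.

R_B = 45.77 kN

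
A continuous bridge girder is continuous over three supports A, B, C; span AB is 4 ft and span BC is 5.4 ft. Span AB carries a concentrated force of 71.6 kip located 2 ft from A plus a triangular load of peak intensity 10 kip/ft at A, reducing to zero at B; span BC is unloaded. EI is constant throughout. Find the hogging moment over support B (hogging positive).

M_B = 26.82 kip·ft

Take M_B as the redundant. Released structure: two simple spans AB and BC with a hinge at B.
Rotations at B on the released spans (each span's end-slope, ×1/EI):
  span AB: point load 71.6 at a = 2: Pab(L + a)/(6LEI) = 71.6/EI
  span AB: triangular load, peak 10: 7w₀L³/(360EI) = 12.44/EI
  relative rotation θ_0 = (84.04 + 0)/EI = 84.04/EI
A unit hogging moment at B produces rotation L₁/(3EI) + L₂/(3EI) = 3.133/EI.
Compatibility: M_B·(L₁+L₂)/(3EI) = θ_0, giving M_B = 26.82 kip·ft (hogging).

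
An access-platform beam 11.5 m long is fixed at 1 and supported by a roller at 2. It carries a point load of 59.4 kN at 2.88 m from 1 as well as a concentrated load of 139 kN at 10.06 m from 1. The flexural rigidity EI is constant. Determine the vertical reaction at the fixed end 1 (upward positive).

Release the roller at 2. Primary structure: cantilever fixed at 1.
Downward deflection at the released point 2 due to the loads:
  point load 59.4 at a = 2.88: Pa²(3L − a)/(6EI) = 2596/EI
  point load 139 at a = 10.06: Pa²(3L − a)/(6EI) = 57301/EI
  δ_0 = 59897/EI
Flexibility coefficient — unit upward force at 2: δ_{22} = L³/(3EI) = 507/EI.
The prop prevents deflection at 2: R_2 = δ_0/δ_{22} = 59897/507 = 118.2 kN.
Vertical equilibrium: R_1 = ΣP − R_2 = 198.4 − 118.2 = 80.25 kN.

R_1 = 80.25 kN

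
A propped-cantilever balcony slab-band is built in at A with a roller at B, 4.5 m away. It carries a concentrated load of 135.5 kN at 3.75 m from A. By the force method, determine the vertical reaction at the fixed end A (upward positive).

R_A = 33.56 kN

Release the roller at B. Primary structure: cantilever fixed at A.
Downward deflection at the released point B due to the loads:
  point load 135.5 at a = 3.75: Pa²(3L − a)/(6EI) = 3096/EI
Flexibility coefficient — unit upward force at B: δ_{BB} = L³/(3EI) = 30.38/EI.
The prop prevents deflection at B: R_B = δ_0/δ_{BB} = 3096/30.38 = 101.9 kN.
Vertical equilibrium: R_A = ΣP − R_B = 135.5 − 101.9 = 33.56 kN.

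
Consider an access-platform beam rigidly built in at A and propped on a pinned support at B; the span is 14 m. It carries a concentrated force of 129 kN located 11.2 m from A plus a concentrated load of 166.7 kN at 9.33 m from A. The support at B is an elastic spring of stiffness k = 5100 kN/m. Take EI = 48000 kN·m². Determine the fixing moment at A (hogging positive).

M_A = 544.6 kN·m

Release the roller at B. Primary structure: cantilever fixed at A.
Downward deflection at the released point B due to the loads:
  point load 129 at a = 11.2: Pa²(3L − a)/(6EI) = 83066/EI
  point load 166.7 at a = 9.33: Pa²(3L − a)/(6EI) = 79013/EI
  δ_0 = 162079/EI
Tip deflection under a unit load at B: L³/(3EI) = 914.7/EI.
With EI = 48000 kN·m²: δ_0 = 3.3766 m and δ_{BB} = 0.019056 m/kN.
Compatibility — the spring shortens by R_B/k under the reaction it provides: δ_0 − R_B·δ_{BB} = R_B/k. With 1/k = 0.000196 m/kN, R_B = δ_0 / (δ_{BB} + 1/k) = 3.3766 / (0.019056 + 0.000196) = 175.4 kN.
Moment equilibrium about A: M_A = Σ(load moments about A) − R_B·L = 3000 − 175.4×14 = 544.6 kN·m.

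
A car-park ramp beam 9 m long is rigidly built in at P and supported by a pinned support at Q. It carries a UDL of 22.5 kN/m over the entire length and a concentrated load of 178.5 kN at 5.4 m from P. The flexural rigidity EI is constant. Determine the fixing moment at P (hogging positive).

M_P = 497.7 kN·m

Choose R_Q as the redundant. The primary structure is the cantilever fixed at P.
Downward deflection at the released point Q due to the loads:
  UDL 22.5: wL⁴/(8EI) = 18453/EI
  point load 178.5 at a = 5.4: Pa²(3L − a)/(6EI) = 18738/EI
  δ_0 = 37191/EI
Tip deflection under a unit load at Q: L³/(3EI) = 243/EI.
Compatibility at Q: δ_0 − R_Q·δ_{QQ} = 0, so R_Q = 37191/243 = 153 kN.
Moment equilibrium about P: M_P = Σ(load moments about P) − R_Q·L = 1875 − 153×9 = 497.7 kN·m.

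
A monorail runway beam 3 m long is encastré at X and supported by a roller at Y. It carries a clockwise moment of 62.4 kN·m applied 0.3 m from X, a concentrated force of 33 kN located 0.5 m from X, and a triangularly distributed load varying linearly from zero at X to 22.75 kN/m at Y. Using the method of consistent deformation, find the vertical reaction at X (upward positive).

Release the roller at Y. Primary structure: cantilever fixed at X.
Downward deflection at the released point Y due to the loads:
  clockwise couple 62.4 at a = 0.3: M₀a(2L − a)/(2EI) = 53.35/EI
  point load 33 at a = 0.5: Pa²(3L − a)/(6EI) = 11.69/EI
  triangular load, peak 22.75 at the free end: 11w₀L⁴/(120EI) = 168.9/EI
  δ_0 = 234/EI
Flexibility coefficient — unit upward force at Y: δ_{YY} = L³/(3EI) = 9/EI.
The prop prevents deflection at Y: R_Y = δ_0/δ_{YY} = 234/9 = 26 kN.
Vertical equilibrium: R_X = ΣP − R_Y = 67.12 − 26 = 41.13 kN.

R_X = 41.13 kN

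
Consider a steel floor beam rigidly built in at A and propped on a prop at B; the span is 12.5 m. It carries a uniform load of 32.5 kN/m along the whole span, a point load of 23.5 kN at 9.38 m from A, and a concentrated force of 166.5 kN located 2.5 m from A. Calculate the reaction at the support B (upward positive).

R_B = 176.6 kN

Choose R_B as the redundant. The primary structure is the cantilever fixed at A.
Downward deflection at the released point B due to the loads:
  UDL 32.5: wL⁴/(8EI) = 99182/EI
  point load 23.5 at a = 9.38: Pa²(3L − a)/(6EI) = 9690/EI
  point load 166.5 at a = 2.5: Pa²(3L − a)/(6EI) = 6070/EI
  δ_0 = 114943/EI
Tip deflection under a unit load at B: L³/(3EI) = 651/EI.
Compatibility at B: δ_0 − R_B·δ_{BB} = 0, so R_B = 114943/651 = 176.6 kN.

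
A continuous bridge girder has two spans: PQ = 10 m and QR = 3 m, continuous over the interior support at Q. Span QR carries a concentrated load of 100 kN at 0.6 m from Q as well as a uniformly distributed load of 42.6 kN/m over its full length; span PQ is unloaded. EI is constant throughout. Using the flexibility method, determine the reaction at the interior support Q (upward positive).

R_Q = 153 kN

Insert a hinge at Q; M_Q is the redundant, and each span becomes simply supported.
Rotations at Q on the released spans (each span's end-slope, ×1/EI):
  span QR: point load 100 at a = 0.6: Pab(L + b)/(6LEI) = 43.2/EI
  span QR: UDL 42.6: wL³/(24EI) = 47.92/EI
  relative rotation θ_0 = (0 + 91.12)/EI = 91.12/EI
A unit hogging moment at Q produces rotation L₁/(3EI) + L₂/(3EI) = 4.333/EI.
Compatibility: M_Q·(L₁+L₂)/(3EI) = θ_0, giving M_Q = 21.03 kN·m (hogging).
Span PQ, ΣM about P with M_Q applied at Q: R_Q^{PQ}·10 = 0 + 21.03, so R_Q^{PQ} = 2.103 kN and R_P = 0 − 2.103 = -2.103 kN.
Span QR, ΣM about R: R_Q^{QR}·3 = 431.7 + 21.03, so R_Q^{QR} = 150.9 kN and R_R = 227.8 − 150.9 = 76.89 kN.
R_Q = 2.103 + 150.9 = 153 kN.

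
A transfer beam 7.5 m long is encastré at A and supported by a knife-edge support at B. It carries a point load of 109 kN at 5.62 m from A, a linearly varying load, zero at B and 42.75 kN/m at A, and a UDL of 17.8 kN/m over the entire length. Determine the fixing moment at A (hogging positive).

M_A = 381.5 kN·m

Take the reaction at B as the redundant and release it; the primary structure is a cantilever fixed at A.
Downward deflection at the released point B due to the loads:
  point load 109 at a = 5.62: Pa²(3L − a)/(6EI) = 9685/EI
  triangular load, peak 42.75 at the fixed end: w₀L⁴/(30EI) = 4509/EI
  UDL 17.8: wL⁴/(8EI) = 7040/EI
  δ_0 = 21234/EI
Tip deflection under a unit load at B: L³/(3EI) = 140.6/EI.
The prop prevents deflection at B: R_B = δ_0/δ_{BB} = 21234/140.6 = 151 kN.
Moment equilibrium about A: M_A = Σ(load moments about A) − R_B·L = 1514 − 151×7.5 = 381.5 kN·m.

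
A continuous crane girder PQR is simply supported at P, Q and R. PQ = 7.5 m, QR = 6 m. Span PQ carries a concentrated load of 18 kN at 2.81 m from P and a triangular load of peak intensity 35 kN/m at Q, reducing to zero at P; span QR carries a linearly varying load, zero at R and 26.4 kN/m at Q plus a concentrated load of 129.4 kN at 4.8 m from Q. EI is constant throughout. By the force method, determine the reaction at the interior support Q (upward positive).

Insert a hinge at Q; M_Q is the redundant, and each span becomes simply supported.
End slopes at the hinge Q, treating each span as simply supported:
  span PQ: point load 18 at a = 2.81: Pab(L + a)/(6LEI) = 54.35/EI
  span PQ: triangular load, peak 35: w₀L³/(45EI) = 328.1/EI
  span QR: triangular load, peak 26.4: w₀L³/(45EI) = 126.7/EI
  span QR: point load 129.4 at a = 4.8: Pab(L + b)/(6LEI) = 149.1/EI
  relative rotation θ_0 = (382.5 + 275.8)/EI = 658.3/EI
A unit hogging moment at Q produces rotation L₁/(3EI) + L₂/(3EI) = 4.5/EI.
Compatibility: M_Q·(L₁+L₂)/(3EI) = θ_0, giving M_Q = 146.3 kN·m (hogging).
Span PQ, ΣM about P with M_Q applied at Q: R_Q^{PQ}·7.5 = 706.8 + 146.3, so R_Q^{PQ} = 113.7 kN and R_P = 149.2 − 113.7 = 35.5 kN.
Span QR, ΣM about R: R_Q^{QR}·6 = 472.1 + 146.3, so R_Q^{QR} = 103.1 kN and R_R = 208.6 − 103.1 = 105.5 kN.
R_Q = 113.7 + 103.1 = 216.8 kN.

R_Q = 216.8 kN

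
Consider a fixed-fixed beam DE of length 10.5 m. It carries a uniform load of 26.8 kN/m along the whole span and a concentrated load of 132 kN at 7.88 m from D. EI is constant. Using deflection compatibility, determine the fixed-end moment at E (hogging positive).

Release both end moments; the primary structure is a simply-supported span DE with redundants M_D and M_E.
On the primary (simply-supported) span, the end slopes from the loading are:
  at D: UDL 26.8: wL³/(24EI) = 1293/EI
  at E: UDL 26.8: wL³/(24EI) = 1293/EI
  at D: point load 132 at a = 7.88: Pab(L + b)/(6LEI) = 567.5/EI
  at E: point load 132 at a = 7.88: Pab(L + a)/(6LEI) = 795.1/EI
  θ_D0 = 1860/EI,  θ_E0 = 2088/EI
Flexibility coefficients: a unit moment at one end gives L/(3EI) there and L/(6EI) at the far end, so f₁₁ = f₂₂ = 3.5/EI and f₁₂ = f₂₁ = 1.75/EI.
Compatibility — zero rotation at each built-in end:
  3.5 M_D + 1.75 M_E = 1860
  1.75 M_D + 3.5 M_E = 2088
Solving the pair gives M_D = 311 kN·m and M_E = 441 kN·m (hogging).

M_E = 441 kN·m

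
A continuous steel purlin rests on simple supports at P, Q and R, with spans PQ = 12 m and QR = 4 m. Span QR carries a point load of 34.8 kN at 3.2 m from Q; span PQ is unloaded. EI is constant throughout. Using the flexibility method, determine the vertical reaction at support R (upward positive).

R_R = 27 kN

Release continuity at Q by inserting a hinge; the redundant is the internal moment M_Q. The primary structure is two simply-supported spans PQ and QR.
End slopes at the hinge Q, treating each span as simply supported:
  span QR: point load 34.8 at a = 3.2: Pab(L + b)/(6LEI) = 17.82/EI
  relative rotation θ_0 = (0 + 17.82)/EI = 17.82/EI
A unit hogging moment at Q produces rotation L₁/(3EI) + L₂/(3EI) = 5.333/EI.
Slope continuity at Q: θ_0 = M_Q·5.333/EI, so M_Q = 17.82/5.333 = 3.341 kN·m (hogging).
Span QR, ΣM about R: R_Q^{QR}·4 = 27.84 + 3.341, so R_Q^{QR} = 7.795 kN and R_R = 34.8 − 7.795 = 27 kN.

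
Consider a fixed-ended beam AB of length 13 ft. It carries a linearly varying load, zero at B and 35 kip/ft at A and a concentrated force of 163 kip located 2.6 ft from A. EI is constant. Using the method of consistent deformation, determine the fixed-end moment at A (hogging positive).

Take the two fixed-end moments M_A, M_B as redundants; the released structure is the simple span AB.
Simple-span end rotations at A and B under the given loads:
  at A: triangular load, peak 35: w₀L³/(45EI) = 1709/EI
  at B: triangular load, peak 35: 7w₀L³/(360EI) = 1495/EI
  at A: point load 163 at a = 2.6: Pab(L + b)/(6LEI) = 1322/EI
  at B: point load 163 at a = 2.6: Pab(L + a)/(6LEI) = 881.5/EI
  θ_A0 = 3031/EI,  θ_B0 = 2377/EI
Flexibility coefficients: a unit moment at one end gives L/(3EI) there and L/(6EI) at the far end, so f₁₁ = f₂₂ = 4.333/EI and f₁₂ = f₂₁ = 2.167/EI.
Compatibility — zero rotation at each built-in end:
  4.333 M_A + 2.167 M_B = 3031
  2.167 M_A + 4.333 M_B = 2377
Solving the pair gives M_A = 567 kip·ft and M_B = 265 kip·ft (hogging).

M_A = 567 kip·ft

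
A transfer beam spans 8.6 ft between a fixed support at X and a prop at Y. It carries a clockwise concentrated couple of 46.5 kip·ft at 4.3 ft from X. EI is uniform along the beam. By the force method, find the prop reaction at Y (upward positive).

Release the roller at Y. Primary structure: cantilever fixed at X.
Free-end deflection of the primary structure under the applied loading (downward +):
  clockwise couple 46.5 at a = 4.3: M₀a(2L − a)/(2EI) = 1290/EI
Flexibility coefficient — unit upward force at Y: δ_{YY} = L³/(3EI) = 212/EI.
Compatibility at Y: δ_0 − R_Y·δ_{YY} = 0, so R_Y = 1290/212 = 6.083 kip.

R_Y = 6.083 kip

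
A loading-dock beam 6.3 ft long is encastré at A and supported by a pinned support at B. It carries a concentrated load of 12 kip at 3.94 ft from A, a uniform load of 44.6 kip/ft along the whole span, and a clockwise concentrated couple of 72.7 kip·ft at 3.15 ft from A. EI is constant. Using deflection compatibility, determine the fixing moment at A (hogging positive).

M_A = 224.4 kip·ft

Take the reaction at B as the redundant and release it; the primary structure is a cantilever fixed at A.
Primary-structure tip deflection at B by superposition:
  point load 12 at a = 3.94: Pa²(3L − a)/(6EI) = 464.5/EI
  UDL 44.6: wL⁴/(8EI) = 8782/EI
  clockwise couple 72.7 at a = 3.15: M₀a(2L − a)/(2EI) = 1082/EI
  δ_0 = 10329/EI
Flexibility coefficient — unit upward force at B: δ_{BB} = L³/(3EI) = 83.35/EI.
Compatibility at B: δ_0 − R_B·δ_{BB} = 0, so R_B = 10329/83.35 = 123.9 kip.
Moment equilibrium about A: M_A = Σ(load moments about A) − R_B·L = 1005 − 123.9×6.3 = 224.4 kip·ft.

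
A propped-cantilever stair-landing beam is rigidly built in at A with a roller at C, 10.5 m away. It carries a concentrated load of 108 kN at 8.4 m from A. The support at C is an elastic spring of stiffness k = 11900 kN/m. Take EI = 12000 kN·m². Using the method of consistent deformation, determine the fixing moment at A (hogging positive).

M_A = 110.9 kN·m

Remove the prop at C; the released (primary) structure is a cantilever built in at A.
Free-end deflection of the primary structure under the applied loading (downward +):
  point load 108 at a = 8.4: Pa²(3L − a)/(6EI) = 29339/EI
Flexibility coefficient — unit upward force at C: δ_{CC} = L³/(3EI) = 385.9/EI.
With EI = 12000 kN·m²: δ_0 = 2.4449 m and δ_{CC} = 0.032156 m/kN.
Compatibility — the spring shortens by R_C/k under the reaction it provides: δ_0 − R_C·δ_{CC} = R_C/k. With 1/k = 0.000084 m/kN, R_C = δ_0 / (δ_{CC} + 1/k) = 2.4449 / (0.032156 + 0.000084) = 75.83 kN.
Moment equilibrium about A: M_A = Σ(load moments about A) − R_C·L = 907.2 − 75.83×10.5 = 110.9 kN·m.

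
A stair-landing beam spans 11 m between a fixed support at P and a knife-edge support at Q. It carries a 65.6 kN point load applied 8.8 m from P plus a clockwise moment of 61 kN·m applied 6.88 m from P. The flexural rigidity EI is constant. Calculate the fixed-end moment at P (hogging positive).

M_P = 51.61 kN·m

Release the roller at Q. Primary structure: cantilever fixed at P.
Free-end deflection of the primary structure under the applied loading (downward +):
  point load 65.6 at a = 8.8: Pa²(3L − a)/(6EI) = 20490/EI
  clockwise couple 61 at a = 6.88: M₀a(2L − a)/(2EI) = 3173/EI
  δ_0 = 23662/EI
Tip deflection under a unit load at Q: L³/(3EI) = 443.7/EI.
The prop prevents deflection at Q: R_Q = δ_0/δ_{QQ} = 23662/443.7 = 53.33 kN.
Moment equilibrium about P: M_P = Σ(load moments about P) − R_Q·L = 638.3 − 53.33×11 = 51.61 kN·m.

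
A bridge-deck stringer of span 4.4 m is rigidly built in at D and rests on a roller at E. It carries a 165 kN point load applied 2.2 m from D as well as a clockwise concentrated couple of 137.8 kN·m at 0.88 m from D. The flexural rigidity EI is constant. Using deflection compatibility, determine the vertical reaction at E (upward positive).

R_E = 68.47 kN

Release the roller at E. Primary structure: cantilever fixed at D.
Deflection at E on the released cantilever, summing each load's contribution:
  point load 165 at a = 2.2: Pa²(3L − a)/(6EI) = 1464/EI
  clockwise couple 137.8 at a = 0.88: M₀a(2L − a)/(2EI) = 480.2/EI
  δ_0 = 1944/EI
Tip deflection under a unit load at E: L³/(3EI) = 28.39/EI.
Compatibility at E: δ_0 − R_E·δ_{EE} = 0, so R_E = 1944/28.39 = 68.47 kN.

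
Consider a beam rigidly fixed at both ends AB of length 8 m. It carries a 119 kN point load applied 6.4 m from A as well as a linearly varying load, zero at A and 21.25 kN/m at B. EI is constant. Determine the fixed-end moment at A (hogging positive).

M_A = 75.8 kN·m

Take the two fixed-end moments M_A, M_B as redundants; the released structure is the simple span AB.
On the primary (simply-supported) span, the end slopes from the loading are:
  at A: point load 119 at a = 6.4: Pab(L + b)/(6LEI) = 243.7/EI
  at B: point load 119 at a = 6.4: Pab(L + a)/(6LEI) = 365.6/EI
  at A: triangular load, peak 21.25: 7w₀L³/(360EI) = 211.6/EI
  at B: triangular load, peak 21.25: w₀L³/(45EI) = 241.8/EI
  θ_A0 = 455.3/EI,  θ_B0 = 607.3/EI
Flexibility coefficients: a unit moment at one end gives L/(3EI) there and L/(6EI) at the far end, so f₁₁ = f₂₂ = 2.667/EI and f₁₂ = f₂₁ = 1.333/EI.
Compatibility — zero rotation at each built-in end:
  2.667 M_A + 1.333 M_B = 455.3
  1.333 M_A + 2.667 M_B = 607.3
Solving the pair gives M_A = 75.8 kN·m and M_B = 189.9 kN·m (hogging).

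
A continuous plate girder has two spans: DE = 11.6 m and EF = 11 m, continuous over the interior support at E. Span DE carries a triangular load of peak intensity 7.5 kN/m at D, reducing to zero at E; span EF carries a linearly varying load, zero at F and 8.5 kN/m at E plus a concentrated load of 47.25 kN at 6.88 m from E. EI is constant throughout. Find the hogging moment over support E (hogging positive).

Release continuity at E by inserting a hinge; the redundant is the internal moment M_E. The primary structure is two simply-supported spans DE and EF.
Rotations at E on the released spans (each span's end-slope, ×1/EI):
  span DE: triangular load, peak 7.5: 7w₀L³/(360EI) = 227.6/EI
  span EF: triangular load, peak 8.5: w₀L³/(45EI) = 251.4/EI
  span EF: point load 47.25 at a = 6.88: Pab(L + b)/(6LEI) = 306.8/EI
  relative rotation θ_0 = (227.6 + 558.2)/EI = 785.9/EI
A unit hogging moment at E produces rotation L₁/(3EI) + L₂/(3EI) = 7.533/EI.
Slope continuity at E: θ_0 = M_E·7.533/EI, so M_E = 785.9/7.533 = 104.3 kN·m (hogging).

M_E = 104.3 kN·m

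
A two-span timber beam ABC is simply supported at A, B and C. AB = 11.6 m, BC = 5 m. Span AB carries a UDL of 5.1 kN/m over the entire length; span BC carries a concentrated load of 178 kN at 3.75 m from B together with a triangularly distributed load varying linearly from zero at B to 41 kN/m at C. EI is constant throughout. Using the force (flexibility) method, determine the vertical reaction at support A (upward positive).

R_A = 20.15 kN

Insert a hinge at B; M_B is the redundant, and each span becomes simply supported.
Discontinuity in slope at B on the released structure — sum the simple-span end rotations:
  span AB: UDL 5.1: wL³/(24EI) = 331.7/EI
  span BC: point load 178 at a = 3.75: Pab(L + b)/(6LEI) = 173.8/EI
  span BC: triangular load, peak 41: 7w₀L³/(360EI) = 99.65/EI
  relative rotation θ_0 = (331.7 + 273.5)/EI = 605.2/EI
A unit hogging moment at B produces rotation L₁/(3EI) + L₂/(3EI) = 5.533/EI.
Slope continuity at B: θ_0 = M_B·5.533/EI, so M_B = 605.2/5.533 = 109.4 kN·m (hogging).
Span AB, ΣM about A with M_B applied at B: R_B^{AB}·11.6 = 343.1 + 109.4, so R_B^{AB} = 39.01 kN and R_A = 59.16 − 39.01 = 20.15 kN.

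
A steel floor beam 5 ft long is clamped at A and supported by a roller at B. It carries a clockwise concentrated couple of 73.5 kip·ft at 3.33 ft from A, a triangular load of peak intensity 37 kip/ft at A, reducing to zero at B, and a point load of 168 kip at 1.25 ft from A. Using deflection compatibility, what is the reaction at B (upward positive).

Choose R_B as the redundant. The primary structure is the cantilever fixed at A.
Downward deflection at the released point B due to the loads:
  clockwise couple 73.5 at a = 3.33: M₀a(2L − a)/(2EI) = 816.3/EI
  triangular load, peak 37 at the fixed end: w₀L⁴/(30EI) = 770.8/EI
  point load 168 at a = 1.25: Pa²(3L − a)/(6EI) = 601.6/EI
  δ_0 = 2189/EI
Tip deflection under a unit load at B: L³/(3EI) = 41.67/EI.
The prop prevents deflection at B: R_B = δ_0/δ_{BB} = 2189/41.67 = 52.53 kip.

R_B = 52.53 kip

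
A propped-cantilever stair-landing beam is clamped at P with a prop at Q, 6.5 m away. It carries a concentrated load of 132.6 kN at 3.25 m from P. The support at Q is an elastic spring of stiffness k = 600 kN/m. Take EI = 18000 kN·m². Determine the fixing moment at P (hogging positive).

M_P = 228.1 kN·m

Take the reaction at Q as the redundant and release it; the primary structure is a cantilever fixed at P.
Deflection at Q on the released cantilever, summing each load's contribution:
  point load 132.6 at a = 3.25: Pa²(3L − a)/(6EI) = 3793/EI
Flexibility coefficient — unit upward force at Q: δ_{QQ} = L³/(3EI) = 91.54/EI.
With EI = 18000 kN·m²: δ_0 = 0.21074 m and δ_{QQ} = 0.005086 m/kN.
Compatibility — the spring shortens by R_Q/k under the reaction it provides: δ_0 − R_Q·δ_{QQ} = R_Q/k. With 1/k = 0.001667 m/kN, R_Q = δ_0 / (δ_{QQ} + 1/k) = 0.21074 / (0.005086 + 0.001667) = 31.21 kN.
Moment equilibrium about P: M_P = Σ(load moments about P) − R_Q·L = 430.9 − 31.21×6.5 = 228.1 kN·m.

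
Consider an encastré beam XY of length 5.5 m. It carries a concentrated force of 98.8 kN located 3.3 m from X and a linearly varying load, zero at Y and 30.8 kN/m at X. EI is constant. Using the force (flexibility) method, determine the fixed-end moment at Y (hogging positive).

M_Y = 109.3 kN·m

Release both end moments; the primary structure is a simply-supported span XY with redundants M_X and M_Y.
Simple-span end rotations at X and Y under the given loads:
  at X: point load 98.8 at a = 3.3: Pab(L + b)/(6LEI) = 167.4/EI
  at Y: point load 98.8 at a = 3.3: Pab(L + a)/(6LEI) = 191.3/EI
  at X: triangular load, peak 30.8: w₀L³/(45EI) = 113.9/EI
  at Y: triangular load, peak 30.8: 7w₀L³/(360EI) = 99.64/EI
  θ_X0 = 281.2/EI,  θ_Y0 = 290.9/EI
Flexibility coefficients: a unit moment at one end gives L/(3EI) there and L/(6EI) at the far end, so f₁₁ = f₂₂ = 1.833/EI and f₁₂ = f₂₁ = 0.9167/EI.
Compatibility — zero rotation at each built-in end:
  1.833 M_X + 0.9167 M_Y = 281.2
  0.9167 M_X + 1.833 M_Y = 290.9
Solving the pair gives M_X = 98.75 kN·m and M_Y = 109.3 kN·m (hogging).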